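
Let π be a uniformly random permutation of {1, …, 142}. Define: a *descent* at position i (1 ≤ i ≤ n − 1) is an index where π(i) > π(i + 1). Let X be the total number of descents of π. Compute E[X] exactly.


Write X = Σ X_I over i = 1, …, 141, with X_I the indicator of one descent.
There are 141 indicators.
For each fixed i, the pair (π(i), π(i+1)) is a uniformly random ordered pair of distinct values from {1, …, 142}; by symmetry P[π(i) > π(i+1)] = 1/2.
By linearity: E[X] = 141 · (1/2) = (142 − 1) · (1/2) = 141/2 ≈ 70.500.

E[X] = 141/2 = 70.500.


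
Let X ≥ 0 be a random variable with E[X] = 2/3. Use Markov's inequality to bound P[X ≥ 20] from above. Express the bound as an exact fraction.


μ = E[X] = 2/3, a = 20.
Markov: P[X ≥ 20] ≤ μ/a = (2/3)/20 = 1/30.
Numerically: ≈ 0.0333.
(Since a = 20 > μ = 0.6667, the bound 1/30 is < 1 and informative.)

P[X ≥ 20] ≤ 1/30 ≈ 0.0333.


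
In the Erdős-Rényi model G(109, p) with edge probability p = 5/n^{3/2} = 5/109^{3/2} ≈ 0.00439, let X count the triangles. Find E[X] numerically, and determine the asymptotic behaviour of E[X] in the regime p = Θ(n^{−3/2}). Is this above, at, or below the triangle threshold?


Number of potential triangles: C(109, 3) = 209934.
Each occurs with probability p³ ≈ (0.00439)³ ≈ 8.48185e-08.
By linearity: E[X] = C(109, 3)·p³ ≈ 209934 · 8.48185e-08 ≈ 0.018.
Since α = 3/2 > 1, p = c/n^{3/2} = o(1/n) is below the triangle threshold p ~ 1/n. Asymptotically E[X] ~ (c³/6)·n^{3(1−α)} = (5³/6)·n^{-1.5} → 0, so by Markov's inequality G has no triangles w.h.p.

E[X] ≈ 0.018; in regime p = Θ(1/n^{3/2}) E[X] tends to 0 (below the triangle threshold p ~ 1/n).


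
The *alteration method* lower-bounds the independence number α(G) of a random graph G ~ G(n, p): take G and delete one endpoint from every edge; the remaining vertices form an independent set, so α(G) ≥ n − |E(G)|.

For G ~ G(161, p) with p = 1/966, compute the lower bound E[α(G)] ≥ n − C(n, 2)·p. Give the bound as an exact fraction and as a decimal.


E[|E(G)|] = C(161, 2)·p = 12880 · (1/966) = 40/3.
E[α(G)] ≥ n − E[|E(G)|] = 161 − 40/3 = 443/3.
Numerically: ≈ 147.666667.
(This is only a lower bound; the true E[α(G)] may be larger.)

E[α(G)] ≥ 443/3 ≈ 147.666667.


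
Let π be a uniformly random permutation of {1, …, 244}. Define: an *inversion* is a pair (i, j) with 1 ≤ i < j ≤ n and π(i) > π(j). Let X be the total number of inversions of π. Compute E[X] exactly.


Write X = Σ X_I over the C(244, 2) = 29646 pairs i < j, with X_I the indicator of one inversion.
There are 29646 indicators.
For each fixed pair i < j, the values π(i) and π(j) are two distinct elements of {1, …, 244} in uniformly random order; by symmetry P[π(i) > π(j)] = 1/2.
By linearity: E[X] = 29646 · (1/2) = C(244, 2) · (1/2) = 29646/2 = 14823 ≈ 14823.0000.

E[X] = 14823 = 14823.0000.


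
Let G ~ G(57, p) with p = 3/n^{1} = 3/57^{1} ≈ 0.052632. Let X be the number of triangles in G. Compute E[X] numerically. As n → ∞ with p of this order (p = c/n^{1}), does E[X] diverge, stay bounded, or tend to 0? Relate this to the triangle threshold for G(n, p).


Number of potential triangles: C(57, 3) = 29260.
Each occurs with probability p³ ≈ (0.052632)³ ≈ 1.4579385e-04.
By linearity: E[X] = C(57, 3)·p³ ≈ 29260 · 1.4579385e-04 ≈ 4.26593.
Here α = 1, so p = 3/n is exactly at the triangle threshold p ~ 1/n. Asymptotically E[X] → c³/6 = 3³/6 = 9/2 ≈ 4.50000, a bounded constant. In this regime the triangle count is asymptotically Poisson(c³/6).

E[X] ≈ 4.26593; in regime p = Θ(1/n^{1}) E[X] stays bounded (at the triangle threshold p ~ 1/n).


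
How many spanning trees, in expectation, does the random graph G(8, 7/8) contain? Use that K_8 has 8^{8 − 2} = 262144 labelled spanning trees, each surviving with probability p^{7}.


K_8 has 8^{8 − 2} = 262144 labelled spanning trees.
For each such spanning tree H, let X_H = 1 if all 7 edges of H are present in G. Then P[X_H = 1] = p^{7} = (7/8)^{7} = 823543/2097152.
Summing the indicators: E[X] = Σ_H E[X_H] = 262144 · p^{7} = 262144 · 823543/2097152 = 823543/8.
Numerically: E[X] ≈ 102943.

E[X] = 262144 · (7/8)^{7} = 823543/8 ≈ 102943.


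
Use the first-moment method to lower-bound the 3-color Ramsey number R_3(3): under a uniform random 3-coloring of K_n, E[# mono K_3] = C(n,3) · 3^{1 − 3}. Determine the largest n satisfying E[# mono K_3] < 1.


We need C(n, 3) · 3^{1 − 3} < 1, i.e. C(n, 3) < 3^{3 − 1} = 9.
Check values of n near the boundary:
  n = 3: C(3, 3) = 1; 1 < 9? YES
  n = 4: C(4, 3) = 4; 4 < 9? YES
  n = 5: C(5, 3) = 10; 10 < 9? NO
  n = 6: C(6, 3) = 20; 20 < 9? NO
The largest n with C(n, 3) < 9 is n = 4 (where E[X] = 4/9 ≈ 0.444444). Hence R_3(3) > 4, i.e. R_3(3) ≥ 5.

Largest n = 4; hence R_3(3) > 4.


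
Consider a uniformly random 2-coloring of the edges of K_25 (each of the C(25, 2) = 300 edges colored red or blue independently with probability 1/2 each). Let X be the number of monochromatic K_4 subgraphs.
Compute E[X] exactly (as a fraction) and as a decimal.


Let X = Σ_S X_S over the C(25, 4) = 12650 subsets S of size 4, where X_S = 1 if the K_4 on S is monochromatic.
For a fixed S, the K_4 on S has C(4, 2) = 6 edges. P[all 6 edges red] = (1/2)^6, and likewise for blue, so P[monochromatic] = 2·(1/2)^6 = 2^{1 − 6} = 1/32.
Summing: E[X] = C(25, 4) · 2^{1 − 6} = 12650 · 1/32 = 6325/16.
Numerically: E[X] ≈ 395.312.

E[X] = C(25,4)·2^(1−C(4,2)) = 6325/16 ≈ 395.312.


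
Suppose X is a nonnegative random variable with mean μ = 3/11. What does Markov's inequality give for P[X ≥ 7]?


μ = E[X] = 3/11, a = 7.
Markov: P[X ≥ 7] ≤ μ/a = (3/11)/7 = 3/77.
Numerically: ≈ 0.039.
(Since a = 7 > μ = 0.273, the bound 3/77 is < 1 and informative.)

P[X ≥ 7] ≤ 3/77 ≈ 0.039.


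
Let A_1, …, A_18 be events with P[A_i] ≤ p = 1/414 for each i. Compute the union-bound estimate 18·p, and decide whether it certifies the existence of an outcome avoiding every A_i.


Union bound: P[∪_{i=1}^{18} A_i] ≤ Σ_i P[A_i] ≤ 18·p = 18·(1/414) = 1/23.
Numerically: 1/23 ≈ 0.043.
Is 1/23 < 1? YES.
Since P[∪ A_i] ≤ 1/23 < 1, the complement has P[∩ A_i^c] ≥ 1 − 1/23 = 22/23 > 0, so some outcome avoids every A_i.

18·p = 1/23 ≈ 0.043; existence CERTIFIED by the union bound.


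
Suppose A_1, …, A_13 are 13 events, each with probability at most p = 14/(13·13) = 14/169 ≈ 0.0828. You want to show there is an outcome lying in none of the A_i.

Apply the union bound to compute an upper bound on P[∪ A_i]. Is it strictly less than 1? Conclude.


Union bound: P[∪_{i=1}^{13} A_i] ≤ Σ_i P[A_i] ≤ 13·p = 13·(14/169) = 14/13.
Numerically: 14/13 ≈ 1.0769.
Is 14/13 < 1? NO.
Since the bound 14/13 is ≥ 1, the union bound is uninformative here; it does NOT by itself certify existence.

13·p = 14/13 ≈ 1.0769; existence NOT certified by the union bound.


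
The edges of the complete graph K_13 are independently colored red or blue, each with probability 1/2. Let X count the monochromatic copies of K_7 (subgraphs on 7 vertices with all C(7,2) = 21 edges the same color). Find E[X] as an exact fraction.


Let X = Σ_S X_S over the C(13, 7) = 1716 subsets S of size 7, where X_S = 1 if the K_7 on S is monochromatic.
For a fixed S, the K_7 on S has C(7, 2) = 21 edges. P[all 21 edges red] = (1/2)^21, and likewise for blue, so P[monochromatic] = 2·(1/2)^21 = 2^{1 − 21} = 1/1048576.
Summing: E[X] = C(13, 7) · 2^{1 − 21} = 1716 · 1/1048576 = 429/262144.
Numerically: E[X] ≈ 0.00164.

E[X] = C(13,7)·2^(1−C(7,2)) = 429/262144 ≈ 0.00164.


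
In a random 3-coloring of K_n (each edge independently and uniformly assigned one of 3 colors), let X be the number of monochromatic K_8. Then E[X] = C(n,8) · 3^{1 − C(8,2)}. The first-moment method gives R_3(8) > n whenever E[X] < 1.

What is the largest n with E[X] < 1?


We need C(n, 8) · 3^{1 − 28} < 1, i.e. C(n, 8) < 3^{28 − 1} = 7625597484987.
Check values of n near the boundary:
  n = 155: C(155, 8) = 6876747915675; 6876747915675 < 7625597484987? YES
  n = 156: C(156, 8) = 7248464019225; 7248464019225 < 7625597484987? YES
  n = 157: C(157, 8) = 7637643295425; 7637643295425 < 7625597484987? NO
The largest n with C(n, 8) < 7625597484987 is n = 156 (where E[X] = 805384891025/847288609443 ≈ 0.9505). Hence R_3(8) > 156, i.e. R_3(8) ≥ 157.

Largest n = 156; hence R_3(8) > 156.


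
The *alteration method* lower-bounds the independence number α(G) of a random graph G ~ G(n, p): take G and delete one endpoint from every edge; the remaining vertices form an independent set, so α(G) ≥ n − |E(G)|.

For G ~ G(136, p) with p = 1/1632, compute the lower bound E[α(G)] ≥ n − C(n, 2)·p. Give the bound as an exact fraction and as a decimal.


E[|E(G)|] = C(136, 2)·p = 9180 · (1/1632) = 45/8.
E[α(G)] ≥ n − E[|E(G)|] = 136 − 45/8 = 1043/8.
Numerically: ≈ 130.3750.
(This is only a lower bound; the true E[α(G)] may be larger.)

E[α(G)] ≥ 1043/8 ≈ 130.3750.


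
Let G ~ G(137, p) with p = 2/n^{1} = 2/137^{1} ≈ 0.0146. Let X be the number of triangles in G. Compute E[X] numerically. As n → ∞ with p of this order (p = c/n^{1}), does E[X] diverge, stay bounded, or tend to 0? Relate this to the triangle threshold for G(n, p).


Number of potential triangles: C(137, 3) = 419220.
Each occurs with probability p³ ≈ (0.0146)³ ≈ 3.111203e-06.
By linearity: E[X] = C(137, 3)·p³ ≈ 419220 · 3.111203e-06 ≈ 1.3043.
Here α = 1, so p = 2/n is exactly at the triangle threshold p ~ 1/n. Asymptotically E[X] → c³/6 = 2³/6 = 4/3 ≈ 1.3333, a bounded constant. In this regime the triangle count is asymptotically Poisson(c³/6).

E[X] ≈ 1.3043; in regime p = Θ(1/n^{1}) E[X] stays bounded (at the triangle threshold p ~ 1/n).


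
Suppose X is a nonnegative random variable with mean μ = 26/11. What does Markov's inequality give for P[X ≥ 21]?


μ = E[X] = 26/11, a = 21.
Markov: P[X ≥ 21] ≤ μ/a = (26/11)/21 = 26/231.
Numerically: ≈ 0.113.
(Since a = 21 > μ = 2.364, the bound 26/231 is < 1 and informative.)

P[X ≥ 21] ≤ 26/231 ≈ 0.113.


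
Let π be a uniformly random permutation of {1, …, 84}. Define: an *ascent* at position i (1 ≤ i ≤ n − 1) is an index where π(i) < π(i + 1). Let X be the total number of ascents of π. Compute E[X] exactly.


Write X = Σ X_I over i = 1, …, 83, with X_I the indicator of one ascent.
There are 83 indicators.
For each fixed i, the pair (π(i), π(i+1)) is a uniformly random ordered pair of distinct values from {1, …, 84}; by symmetry P[π(i) < π(i+1)] = 1/2.
By linearity: E[X] = 83 · (1/2) = (84 − 1) · (1/2) = 83/2 ≈ 41.500000.

E[X] = 83/2 = 41.500000.


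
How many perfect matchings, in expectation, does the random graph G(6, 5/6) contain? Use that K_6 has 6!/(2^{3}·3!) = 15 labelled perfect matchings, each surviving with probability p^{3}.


K_6 has 6!/(2^{3}·3!) = 15 labelled perfect matchings.
For each such perfect matching H, let X_H = 1 if all 3 edges of H are present in G. Then P[X_H = 1] = p^{3} = (5/6)^{3} = 125/216.
By linearity of expectation: E[X] = Σ_H E[X_H] = 15 · p^{3} = 15 · 125/216 = 625/72.
Numerically: E[X] ≈ 8.68.

E[X] = 15 · (5/6)^{3} = 625/72 ≈ 8.68.


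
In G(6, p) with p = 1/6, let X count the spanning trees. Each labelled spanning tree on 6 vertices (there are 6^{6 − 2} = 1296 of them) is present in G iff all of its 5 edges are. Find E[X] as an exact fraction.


K_6 has 6^{6 − 2} = 1296 labelled spanning trees.
For each such spanning tree H, let X_H = 1 if all 5 edges of H are present in G. Then P[X_H = 1] = p^{5} = (1/6)^{5} = 1/7776.
By linearity of expectation: E[X] = Σ_H E[X_H] = 1296 · p^{5} = 1296 · 1/7776 = 1/6.
Numerically: E[X] ≈ 0.167.

E[X] = 1296 · (1/6)^{5} = 1/6 ≈ 0.167.


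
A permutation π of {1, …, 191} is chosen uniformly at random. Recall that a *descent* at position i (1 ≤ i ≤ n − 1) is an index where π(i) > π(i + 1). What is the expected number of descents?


Write X = Σ X_I over i = 1, …, 190, with X_I the indicator of one descent.
There are 190 indicators.
For each fixed i, the pair (π(i), π(i+1)) is a uniformly random ordered pair of distinct values from {1, …, 191}; by symmetry P[π(i) > π(i+1)] = 1/2.
By linearity: E[X] = 190 · (1/2) = (191 − 1) · (1/2) = 95 ≈ 95.000.

E[X] = 95 = 95.000.


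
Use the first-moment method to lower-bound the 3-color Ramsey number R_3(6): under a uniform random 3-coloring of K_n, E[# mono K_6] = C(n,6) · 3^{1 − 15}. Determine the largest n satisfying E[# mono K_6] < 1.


We need C(n, 6) · 3^{1 − 15} < 1, i.e. C(n, 6) < 3^{15 − 1} = 4782969.
Check values of n near the boundary:
  n = 38: C(38, 6) = 2760681; 2760681 < 4782969? YES
  n = 39: C(39, 6) = 3262623; 3262623 < 4782969? YES
  n = 40: C(40, 6) = 3838380; 3838380 < 4782969? YES
  n = 41: C(41, 6) = 4496388; 4496388 < 4782969? YES
  n = 42: C(42, 6) = 5245786; 5245786 < 4782969? NO
  n = 43: C(43, 6) = 6096454; 6096454 < 4782969? NO
The largest n with C(n, 6) < 4782969 is n = 41 (where E[X] = 1498796/1594323 ≈ 0.9401). Hence R_3(6) > 41, i.e. R_3(6) ≥ 42.

Largest n = 41; hence R_3(6) > 41.


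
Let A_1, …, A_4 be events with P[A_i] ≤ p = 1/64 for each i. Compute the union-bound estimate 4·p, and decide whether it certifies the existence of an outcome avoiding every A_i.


Union bound: P[∪_{i=1}^{4} A_i] ≤ Σ_i P[A_i] ≤ 4·p = 4·(1/64) = 1/16.
Numerically: 1/16 ≈ 0.0625000.
Is 1/16 < 1? YES.
Since P[∪ A_i] ≤ 1/16 < 1, the complement has P[∩ A_i^c] ≥ 1 − 1/16 = 15/16 > 0, so some outcome avoids every A_i.

4·p = 1/16 ≈ 0.0625000; existence CERTIFIED by the union bound.


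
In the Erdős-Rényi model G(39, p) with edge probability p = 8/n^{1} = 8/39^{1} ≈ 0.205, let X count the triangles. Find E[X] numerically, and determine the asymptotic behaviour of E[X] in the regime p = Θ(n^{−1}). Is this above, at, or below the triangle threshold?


Number of potential triangles: C(39, 3) = 9139.
Each occurs with probability p³ ≈ (0.205)³ ≈ 8.63130e-03.
By linearity: E[X] = C(39, 3)·p³ ≈ 9139 · 8.63130e-03 ≈ 78.881.
Here α = 1, so p = 8/n is exactly at the triangle threshold p ~ 1/n. Asymptotically E[X] → c³/6 = 8³/6 = 256/3 ≈ 85.333, a bounded constant. In this regime the triangle count is asymptotically Poisson(c³/6).

E[X] ≈ 78.881; in regime p = Θ(1/n^{1}) E[X] stays bounded (at the triangle threshold p ~ 1/n).


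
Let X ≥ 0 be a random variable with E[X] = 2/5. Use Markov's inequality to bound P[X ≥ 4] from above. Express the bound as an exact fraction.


μ = E[X] = 2/5, a = 4.
Markov: P[X ≥ 4] ≤ μ/a = (2/5)/4 = 1/10.
Numerically: ≈ 0.1000.
(Since a = 4 > μ = 0.4000, the bound 1/10 is < 1 and informative.)

P[X ≥ 4] ≤ 1/10 ≈ 0.1000.


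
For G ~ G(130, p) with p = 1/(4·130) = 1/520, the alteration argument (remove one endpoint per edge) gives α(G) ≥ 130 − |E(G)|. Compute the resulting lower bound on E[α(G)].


E[|E(G)|] = C(130, 2)·p = 8385 · (1/520) = 129/8.
E[α(G)] ≥ n − E[|E(G)|] = 130 − 129/8 = 911/8.
Numerically: ≈ 113.87500.
(This is only a lower bound; the true E[α(G)] may be larger.)

E[α(G)] ≥ 911/8 ≈ 113.87500.


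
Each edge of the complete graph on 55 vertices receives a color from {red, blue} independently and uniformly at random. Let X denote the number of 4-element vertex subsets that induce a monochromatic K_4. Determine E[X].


Let X = Σ_S X_S over the C(55, 4) = 341055 subsets S of size 4, where X_S = 1 if the K_4 on S is monochromatic.
For a fixed S, the K_4 on S has C(4, 2) = 6 edges. P[all 6 edges red] = (1/2)^6, and likewise for blue, so P[monochromatic] = 2·(1/2)^6 = 2^{1 − 6} = 1/32.
By linearity of expectation: E[X] = C(55, 4) · 2^{1 − 6} = 341055 · 1/32 = 341055/32.
Numerically: E[X] ≈ 10657.9688.

E[X] = C(55,4)·2^(1−C(4,2)) = 341055/32 ≈ 10657.9688.


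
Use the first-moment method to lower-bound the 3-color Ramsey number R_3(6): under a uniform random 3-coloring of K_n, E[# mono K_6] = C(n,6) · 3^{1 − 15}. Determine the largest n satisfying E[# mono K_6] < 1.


We need C(n, 6) · 3^{1 − 15} < 1, i.e. C(n, 6) < 3^{15 − 1} = 4782969.
Check values of n near the boundary:
  n = 36: C(36, 6) = 1947792; 1947792 < 4782969? YES
  n = 37: C(37, 6) = 2324784; 2324784 < 4782969? YES
  n = 38: C(38, 6) = 2760681; 2760681 < 4782969? YES
  n = 39: C(39, 6) = 3262623; 3262623 < 4782969? YES
  n = 40: C(40, 6) = 3838380; 3838380 < 4782969? YES
  n = 41: C(41, 6) = 4496388; 4496388 < 4782969? YES
  n = 42: C(42, 6) = 5245786; 5245786 < 4782969? NO
  n = 43: C(43, 6) = 6096454; 6096454 < 4782969? NO
The largest n with C(n, 6) < 4782969 is n = 41 (where E[X] = 1498796/1594323 ≈ 0.940). Hence R_3(6) > 41, i.e. R_3(6) ≥ 42.

Largest n = 41; hence R_3(6) > 41.


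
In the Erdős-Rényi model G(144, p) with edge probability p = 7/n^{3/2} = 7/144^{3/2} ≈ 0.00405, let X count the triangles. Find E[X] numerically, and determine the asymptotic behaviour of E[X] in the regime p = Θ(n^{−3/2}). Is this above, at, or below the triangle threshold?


Number of potential triangles: C(144, 3) = 487344.
Each occurs with probability p³ ≈ (0.00405)³ ≈ 6.64757e-08.
By linearity: E[X] = C(144, 3)·p³ ≈ 487344 · 6.64757e-08 ≈ 0.032.
Since α = 3/2 > 1, p = c/n^{3/2} = o(1/n) is below the triangle threshold p ~ 1/n. Asymptotically E[X] ~ (c³/6)·n^{3(1−α)} = (7³/6)·n^{-1.5} → 0, so by Markov's inequality G has no triangles w.h.p.

E[X] ≈ 0.032; in regime p = Θ(1/n^{3/2}) E[X] tends to 0 (below the triangle threshold p ~ 1/n).


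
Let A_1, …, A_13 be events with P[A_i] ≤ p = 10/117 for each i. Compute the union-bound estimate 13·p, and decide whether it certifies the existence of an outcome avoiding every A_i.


Union bound: P[∪_{i=1}^{13} A_i] ≤ Σ_i P[A_i] ≤ 13·p = 13·(10/117) = 10/9.
Numerically: 10/9 ≈ 1.11111.
Is 10/9 < 1? NO.
Since the bound 10/9 is ≥ 1, the union bound is uninformative here; it does NOT by itself certify existence.

13·p = 10/9 ≈ 1.11111; existence NOT certified by the union bound.


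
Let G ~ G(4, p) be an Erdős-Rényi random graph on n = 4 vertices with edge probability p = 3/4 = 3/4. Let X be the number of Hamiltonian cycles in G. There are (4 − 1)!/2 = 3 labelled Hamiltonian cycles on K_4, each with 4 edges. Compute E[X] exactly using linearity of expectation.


K_4 has (4 − 1)!/2 = 3 labelled Hamiltonian cycles.
For each such Hamiltonian cycle H, let X_H = 1 if all 4 edges of H are present in G. Then P[X_H = 1] = p^{4} = (3/4)^{4} = 81/256.
Summing the indicators: E[X] = Σ_H E[X_H] = 3 · p^{4} = 3 · 81/256 = 243/256.
Numerically: E[X] ≈ 0.9492.

E[X] = 3 · (3/4)^{4} = 243/256 ≈ 0.9492.


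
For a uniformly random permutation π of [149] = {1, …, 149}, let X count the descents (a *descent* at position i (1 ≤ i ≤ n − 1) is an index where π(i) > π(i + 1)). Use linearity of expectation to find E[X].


Write X = Σ X_I over i = 1, …, 148, with X_I the indicator of one descent.
There are 148 indicators.
For each fixed i, the pair (π(i), π(i+1)) is a uniformly random ordered pair of distinct values from {1, …, 149}; by symmetry P[π(i) > π(i+1)] = 1/2.
By linearity: E[X] = 148 · (1/2) = (149 − 1) · (1/2) = 74 ≈ 74.00000.

E[X] = 74 = 74.00000.


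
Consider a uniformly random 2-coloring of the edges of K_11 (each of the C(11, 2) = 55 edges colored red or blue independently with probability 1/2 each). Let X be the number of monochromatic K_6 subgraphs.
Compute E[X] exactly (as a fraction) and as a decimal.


Let X = Σ_S X_S over the C(11, 6) = 462 subsets S of size 6, where X_S = 1 if the K_6 on S is monochromatic.
For a fixed S, the K_6 on S has C(6, 2) = 15 edges. P[all 15 edges red] = (1/2)^15, and likewise for blue, so P[monochromatic] = 2·(1/2)^15 = 2^{1 − 15} = 1/16384.
Summing: E[X] = C(11, 6) · 2^{1 − 15} = 462 · 1/16384 = 231/8192.
Numerically: E[X] ≈ 0.0282.

E[X] = C(11,6)·2^(1−C(6,2)) = 231/8192 ≈ 0.0282.


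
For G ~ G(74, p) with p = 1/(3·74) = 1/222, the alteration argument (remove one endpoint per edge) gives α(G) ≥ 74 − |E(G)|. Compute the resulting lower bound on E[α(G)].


E[|E(G)|] = C(74, 2)·p = 2701 · (1/222) = 73/6.
E[α(G)] ≥ n − E[|E(G)|] = 74 − 73/6 = 371/6.
Numerically: ≈ 61.833.
(This is only a lower bound; the true E[α(G)] may be larger.)

E[α(G)] ≥ 371/6 ≈ 61.833.


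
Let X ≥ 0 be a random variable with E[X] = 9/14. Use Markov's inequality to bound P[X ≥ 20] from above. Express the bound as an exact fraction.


μ = E[X] = 9/14, a = 20.
Markov: P[X ≥ 20] ≤ μ/a = (9/14)/20 = 9/280.
Numerically: ≈ 0.03214.
(Since a = 20 > μ = 0.64286, the bound 9/280 is < 1 and informative.)

P[X ≥ 20] ≤ 9/280 ≈ 0.03214.


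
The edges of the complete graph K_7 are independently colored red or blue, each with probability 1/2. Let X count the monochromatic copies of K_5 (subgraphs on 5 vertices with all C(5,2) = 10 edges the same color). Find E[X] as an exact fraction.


Let X = Σ_S X_S over the C(7, 5) = 21 subsets S of size 5, where X_S = 1 if the K_5 on S is monochromatic.
For a fixed S, the K_5 on S has C(5, 2) = 10 edges. P[all 10 edges red] = (1/2)^10, and likewise for blue, so P[monochromatic] = 2·(1/2)^10 = 2^{1 − 10} = 1/512.
By linearity of expectation: E[X] = C(7, 5) · 2^{1 − 10} = 21 · 1/512 = 21/512.
Numerically: E[X] ≈ 0.04102.

E[X] = C(7,5)·2^(1−C(5,2)) = 21/512 ≈ 0.04102.


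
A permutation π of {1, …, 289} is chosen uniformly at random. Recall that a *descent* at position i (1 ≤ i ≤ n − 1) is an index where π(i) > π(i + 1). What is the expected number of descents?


Write X = Σ X_I over i = 1, …, 288, with X_I the indicator of one descent.
There are 288 indicators.
For each fixed i, the pair (π(i), π(i+1)) is a uniformly random ordered pair of distinct values from {1, …, 289}; by symmetry P[π(i) > π(i+1)] = 1/2.
By linearity: E[X] = 288 · (1/2) = (289 − 1) · (1/2) = 144 ≈ 144.00000.

E[X] = 144 = 144.00000.


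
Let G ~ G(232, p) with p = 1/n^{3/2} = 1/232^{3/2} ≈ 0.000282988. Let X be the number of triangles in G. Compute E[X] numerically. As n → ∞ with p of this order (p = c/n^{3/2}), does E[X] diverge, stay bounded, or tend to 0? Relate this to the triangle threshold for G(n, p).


Number of potential triangles: C(232, 3) = 2054360.
Each occurs with probability p³ ≈ (0.000282988)³ ≈ 2.26623044e-11.
By linearity: E[X] = C(232, 3)·p³ ≈ 2054360 · 2.26623044e-11 ≈ 0.000047.
Since α = 3/2 > 1, p = c/n^{3/2} = o(1/n) is below the triangle threshold p ~ 1/n. Asymptotically E[X] ~ (c³/6)·n^{3(1−α)} = (1³/6)·n^{-1.5} → 0, so by Markov's inequality G has no triangles w.h.p.

E[X] ≈ 0.000047; in regime p = Θ(1/n^{3/2}) E[X] tends to 0 (below the triangle threshold p ~ 1/n).


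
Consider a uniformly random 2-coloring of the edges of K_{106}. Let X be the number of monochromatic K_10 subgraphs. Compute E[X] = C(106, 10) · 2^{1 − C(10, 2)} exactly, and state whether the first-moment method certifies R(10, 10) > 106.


E[X] = C(106, 10) · 2^{1 − 45} = 31853506369685 · 2^{−44} = 31853506369685/17592186044416.
As a reduced fraction: E[X] = 31853506369685/17592186044416 ≈ 1.811.
Is E[X] < 1? NO.
Since E[X] ≥ 1, the first-moment bound is inconclusive at n = 106; it does NOT by itself certify R(10, 10) > 106.

E[X] = 31853506369685/17592186044416 ≈ 1.811; E[X] ≥ 1; first-moment method inconclusive here.


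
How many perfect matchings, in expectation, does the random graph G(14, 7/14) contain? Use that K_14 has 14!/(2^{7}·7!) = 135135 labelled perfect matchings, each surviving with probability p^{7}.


K_14 has 14!/(2^{7}·7!) = 135135 labelled perfect matchings.
For each such perfect matching H, let X_H = 1 if all 7 edges of H are present in G. Then P[X_H = 1] = p^{7} = (1/2)^{7} = 1/128.
By linearity of expectation: E[X] = Σ_H E[X_H] = 135135 · p^{7} = 135135 · 1/128 = 135135/128.
Numerically: E[X] ≈ 1055.7.

E[X] = 135135 · (1/2)^{7} = 135135/128 ≈ 1055.7.


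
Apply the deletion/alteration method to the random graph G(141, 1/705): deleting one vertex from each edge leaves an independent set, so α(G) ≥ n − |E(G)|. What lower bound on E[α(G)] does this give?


E[|E(G)|] = C(141, 2)·p = 9870 · (1/705) = 14.
E[α(G)] ≥ n − E[|E(G)|] = 141 − 14 = 127.
Numerically: ≈ 127.000000.
(This is only a lower bound; the true E[α(G)] may be larger.)

E[α(G)] ≥ 127 ≈ 127.000000.


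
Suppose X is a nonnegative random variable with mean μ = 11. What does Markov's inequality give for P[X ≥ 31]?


μ = E[X] = 11, a = 31.
Markov: P[X ≥ 31] ≤ μ/a = (11)/31 = 11/31.
Numerically: ≈ 0.355.
(Since a = 31 > μ = 11.000, the bound 11/31 is < 1 and informative.)

P[X ≥ 31] ≤ 11/31 ≈ 0.355.


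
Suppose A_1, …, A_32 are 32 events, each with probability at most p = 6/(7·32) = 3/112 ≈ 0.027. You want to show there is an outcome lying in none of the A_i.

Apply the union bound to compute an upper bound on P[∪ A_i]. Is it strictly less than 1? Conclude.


Union bound: P[∪_{i=1}^{32} A_i] ≤ Σ_i P[A_i] ≤ 32·p = 32·(3/112) = 6/7.
Numerically: 6/7 ≈ 0.857.
Is 6/7 < 1? YES.
Since P[∪ A_i] ≤ 6/7 < 1, the complement has P[∩ A_i^c] ≥ 1 − 6/7 = 1/7 > 0, so some outcome avoids every A_i.

32·p = 6/7 ≈ 0.857; existence CERTIFIED by the union bound.


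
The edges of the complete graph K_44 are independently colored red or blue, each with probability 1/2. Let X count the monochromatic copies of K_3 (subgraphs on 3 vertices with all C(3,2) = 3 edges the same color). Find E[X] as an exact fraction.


Let X = Σ_S X_S over the C(44, 3) = 13244 subsets S of size 3, where X_S = 1 if the K_3 on S is monochromatic.
For a fixed S, the K_3 on S has C(3, 2) = 3 edges. P[all 3 edges red] = (1/2)^3, and likewise for blue, so P[monochromatic] = 2·(1/2)^3 = 2^{1 − 3} = 1/4.
By linearity of expectation: E[X] = C(44, 3) · 2^{1 − 3} = 13244 · 1/4 = 3311.
Numerically: E[X] ≈ 3311.0000.

E[X] = C(44,3)·2^(1−C(3,2)) = 3311 ≈ 3311.0000.


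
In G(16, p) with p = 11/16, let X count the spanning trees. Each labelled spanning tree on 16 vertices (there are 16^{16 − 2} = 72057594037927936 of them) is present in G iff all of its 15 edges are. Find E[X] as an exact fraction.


K_16 has 16^{16 − 2} = 72057594037927936 labelled spanning trees.
For each such spanning tree H, let X_H = 1 if all 15 edges of H are present in G. Then P[X_H = 1] = p^{15} = (11/16)^{15} = 4177248169415651/1152921504606846976.
By linearity: E[X] = Σ_H E[X_H] = 72057594037927936 · p^{15} = 72057594037927936 · 4177248169415651/1152921504606846976 = 4177248169415651/16.
Numerically: E[X] ≈ 2.611e+14.

E[X] = 72057594037927936 · (11/16)^{15} = 4177248169415651/16 ≈ 2.611e+14.


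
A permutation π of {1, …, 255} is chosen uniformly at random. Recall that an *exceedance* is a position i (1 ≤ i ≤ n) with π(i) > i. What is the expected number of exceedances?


Write X = Σ_{i=1}^{255} X_i, where X_i = 1_{π(i) > i}.
For each fixed i, π(i) is uniform over {1, …, 255} (marginal of a uniform permutation), so P[π(i) > i] = (n − i)/n. Summing: Σ_{i=1}^{255} (n − i)/n = (0 + 1 + … + 254)/255 = 255(255 − 1)/(2·255) = (255 − 1)/2.
Hence E[X] = Σ_{i=1}^{255} (255 − i)/255 = 127 ≈ 127.00000.

E[X] = 127 = 127.00000.


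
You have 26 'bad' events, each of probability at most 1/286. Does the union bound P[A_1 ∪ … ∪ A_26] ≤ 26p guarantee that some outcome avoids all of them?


Union bound: P[∪_{i=1}^{26} A_i] ≤ Σ_i P[A_i] ≤ 26·p = 26·(1/286) = 1/11.
Numerically: 1/11 ≈ 0.0909091.
Is 1/11 < 1? YES.
Since P[∪ A_i] ≤ 1/11 < 1, the complement has P[∩ A_i^c] ≥ 1 − 1/11 = 10/11 > 0, so some outcome avoids every A_i.

26·p = 1/11 ≈ 0.0909091; existence CERTIFIED by the union bound.


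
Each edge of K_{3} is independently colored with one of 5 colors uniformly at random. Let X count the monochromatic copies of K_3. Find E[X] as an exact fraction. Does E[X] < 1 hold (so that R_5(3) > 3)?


E[X] = C(3, 3) · 5^{1 − 3} = 1 · 5^{−2} = 1/25.
As a reduced fraction: E[X] = 1/25 ≈ 0.04000.
Is E[X] < 1? YES.
Since E[X] < 1, there exists a 5-coloring of K_{3} with no monochromatic K_3; hence R_5(3) > 3.

E[X] = 1/25 ≈ 0.04000; E[X] < 1, so R_5(3) > 3.


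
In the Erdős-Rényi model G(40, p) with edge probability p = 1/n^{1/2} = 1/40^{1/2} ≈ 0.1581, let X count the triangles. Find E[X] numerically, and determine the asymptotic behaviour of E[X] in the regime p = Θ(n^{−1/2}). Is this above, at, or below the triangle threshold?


Number of potential triangles: C(40, 3) = 9880.
Each occurs with probability p³ ≈ (0.1581)³ ≈ 3.952847e-03.
By linearity: E[X] = C(40, 3)·p³ ≈ 9880 · 3.952847e-03 ≈ 39.0541.
Since α = 1/2 < 1, p = c/n^{1/2} ≫ 1/n is above the triangle threshold p ~ 1/n. Asymptotically E[X] ~ (c³/6)·n^{3(1−α)} = (1³/6)·n^{1.5} → ∞; triangles are abundant w.h.p.

E[X] ≈ 39.0541; in regime p = Θ(1/n^{1/2}) E[X] diverges (above the triangle threshold p ~ 1/n).


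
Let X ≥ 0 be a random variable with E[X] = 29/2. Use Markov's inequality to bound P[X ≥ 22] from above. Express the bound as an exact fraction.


μ = E[X] = 29/2, a = 22.
Markov: P[X ≥ 22] ≤ μ/a = (29/2)/22 = 29/44.
Numerically: ≈ 0.659091.
(Since a = 22 > μ = 14.500000, the bound 29/44 is < 1 and informative.)

P[X ≥ 22] ≤ 29/44 ≈ 0.659091.


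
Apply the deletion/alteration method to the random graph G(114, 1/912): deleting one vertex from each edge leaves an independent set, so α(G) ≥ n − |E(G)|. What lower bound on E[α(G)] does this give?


E[|E(G)|] = C(114, 2)·p = 6441 · (1/912) = 113/16.
E[α(G)] ≥ n − E[|E(G)|] = 114 − 113/16 = 1711/16.
Numerically: ≈ 106.937500.
(This is only a lower bound; the true E[α(G)] may be larger.)

E[α(G)] ≥ 1711/16 ≈ 106.937500.


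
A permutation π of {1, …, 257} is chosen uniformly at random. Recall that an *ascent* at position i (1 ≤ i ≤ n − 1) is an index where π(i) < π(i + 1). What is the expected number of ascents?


Write X = Σ X_I over i = 1, …, 256, with X_I the indicator of one ascent.
There are 256 indicators.
For each fixed i, the pair (π(i), π(i+1)) is a uniformly random ordered pair of distinct values from {1, …, 257}; by symmetry P[π(i) < π(i+1)] = 1/2.
By linearity: E[X] = 256 · (1/2) = (257 − 1) · (1/2) = 128 ≈ 128.000.

E[X] = 128 = 128.000.


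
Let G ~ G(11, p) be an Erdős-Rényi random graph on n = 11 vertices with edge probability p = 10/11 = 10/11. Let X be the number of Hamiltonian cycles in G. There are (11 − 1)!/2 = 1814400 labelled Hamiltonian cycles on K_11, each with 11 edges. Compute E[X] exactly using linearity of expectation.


K_11 has (11 − 1)!/2 = 1814400 labelled Hamiltonian cycles.
For each such Hamiltonian cycle H, let X_H = 1 if all 11 edges of H are present in G. Then P[X_H = 1] = p^{11} = (10/11)^{11} = 100000000000/285311670611.
By linearity of expectation: E[X] = Σ_H E[X_H] = 1814400 · p^{11} = 1814400 · 100000000000/285311670611 = 181440000000000000/285311670611.
Numerically: E[X] ≈ 6.36e+05.

E[X] = 1814400 · (10/11)^{11} = 181440000000000000/285311670611 ≈ 6.36e+05.


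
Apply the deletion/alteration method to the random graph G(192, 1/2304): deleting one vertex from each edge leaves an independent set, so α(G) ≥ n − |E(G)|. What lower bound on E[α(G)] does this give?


E[|E(G)|] = C(192, 2)·p = 18336 · (1/2304) = 191/24.
E[α(G)] ≥ n − E[|E(G)|] = 192 − 191/24 = 4417/24.
Numerically: ≈ 184.042.
(This is only a lower bound; the true E[α(G)] may be larger.)

E[α(G)] ≥ 4417/24 ≈ 184.042.


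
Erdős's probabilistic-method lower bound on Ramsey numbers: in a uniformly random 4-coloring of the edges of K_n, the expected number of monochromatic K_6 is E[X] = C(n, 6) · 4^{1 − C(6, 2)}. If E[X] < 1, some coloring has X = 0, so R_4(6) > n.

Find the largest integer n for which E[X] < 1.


We need C(n, 6) · 4^{1 − 15} < 1, i.e. C(n, 6) < 4^{15 − 1} = 268435456.
Check values of n near the boundary:
  n = 75: C(75, 6) = 201359550; 201359550 < 268435456? YES
  n = 76: C(76, 6) = 218618940; 218618940 < 268435456? YES
  n = 77: C(77, 6) = 237093780; 237093780 < 268435456? YES
  n = 78: C(78, 6) = 256851595; 256851595 < 268435456? YES
  n = 79: C(79, 6) = 277962685; 277962685 < 268435456? NO
  n = 80: C(80, 6) = 300500200; 300500200 < 268435456? NO
The largest n with C(n, 6) < 268435456 is n = 78 (where E[X] = 256851595/268435456 ≈ 0.95685). Hence R_4(6) > 78, i.e. R_4(6) ≥ 79.

Largest n = 78; hence R_4(6) > 78.


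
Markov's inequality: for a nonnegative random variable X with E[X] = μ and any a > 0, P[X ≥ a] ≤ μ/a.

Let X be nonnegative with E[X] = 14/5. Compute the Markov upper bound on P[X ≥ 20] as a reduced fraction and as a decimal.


μ = E[X] = 14/5, a = 20.
Markov: P[X ≥ 20] ≤ μ/a = (14/5)/20 = 7/50.
Numerically: ≈ 0.140.
(Since a = 20 > μ = 2.800, the bound 7/50 is < 1 and informative.)

P[X ≥ 20] ≤ 7/50 ≈ 0.140.


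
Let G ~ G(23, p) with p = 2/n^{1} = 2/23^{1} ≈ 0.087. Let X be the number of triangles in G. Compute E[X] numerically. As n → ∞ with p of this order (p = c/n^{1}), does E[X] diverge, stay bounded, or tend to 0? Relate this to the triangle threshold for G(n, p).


Number of potential triangles: C(23, 3) = 1771.
Each occurs with probability p³ ≈ (0.087)³ ≈ 6.57516e-04.
By linearity: E[X] = C(23, 3)·p³ ≈ 1771 · 6.57516e-04 ≈ 1.164.
Here α = 1, so p = 2/n is exactly at the triangle threshold p ~ 1/n. Asymptotically E[X] → c³/6 = 2³/6 = 4/3 ≈ 1.333, a bounded constant. In this regime the triangle count is asymptotically Poisson(c³/6).

E[X] ≈ 1.164; in regime p = Θ(1/n^{1}) E[X] stays bounded (at the triangle threshold p ~ 1/n).


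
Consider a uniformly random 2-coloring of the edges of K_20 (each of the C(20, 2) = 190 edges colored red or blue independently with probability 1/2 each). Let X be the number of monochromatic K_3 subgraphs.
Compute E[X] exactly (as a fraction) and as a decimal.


Let X = Σ_S X_S over the C(20, 3) = 1140 subsets S of size 3, where X_S = 1 if the K_3 on S is monochromatic.
For a fixed S, the K_3 on S has C(3, 2) = 3 edges. P[all 3 edges red] = (1/2)^3, and likewise for blue, so P[monochromatic] = 2·(1/2)^3 = 2^{1 − 3} = 1/4.
By linearity: E[X] = C(20, 3) · 2^{1 − 3} = 1140 · 1/4 = 285.
Numerically: E[X] ≈ 285.00000.

E[X] = C(20,3)·2^(1−C(3,2)) = 285 ≈ 285.00000.


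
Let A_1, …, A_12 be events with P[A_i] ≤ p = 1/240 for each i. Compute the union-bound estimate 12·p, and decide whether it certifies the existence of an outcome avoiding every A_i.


Union bound: P[∪_{i=1}^{12} A_i] ≤ Σ_i P[A_i] ≤ 12·p = 12·(1/240) = 1/20.
Numerically: 1/20 ≈ 0.050000.
Is 1/20 < 1? YES.
Since P[∪ A_i] ≤ 1/20 < 1, the complement has P[∩ A_i^c] ≥ 1 − 1/20 = 19/20 > 0, so some outcome avoids every A_i.

12·p = 1/20 ≈ 0.050000; existence CERTIFIED by the union bound.


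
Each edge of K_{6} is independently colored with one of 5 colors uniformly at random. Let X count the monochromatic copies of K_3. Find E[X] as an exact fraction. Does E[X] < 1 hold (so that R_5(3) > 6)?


E[X] = C(6, 3) · 5^{1 − 3} = 20 · 5^{−2} = 20/25.
As a reduced fraction: E[X] = 4/5 ≈ 0.800000.
Is E[X] < 1? YES.
Since E[X] < 1, there exists a 5-coloring of K_{6} with no monochromatic K_3; hence R_5(3) > 6.

E[X] = 4/5 ≈ 0.800000; E[X] < 1, so R_5(3) > 6.


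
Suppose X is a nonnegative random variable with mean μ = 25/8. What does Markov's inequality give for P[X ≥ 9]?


μ = E[X] = 25/8, a = 9.
Markov: P[X ≥ 9] ≤ μ/a = (25/8)/9 = 25/72.
Numerically: ≈ 0.3472.
(Since a = 9 > μ = 3.1250, the bound 25/72 is < 1 and informative.)

P[X ≥ 9] ≤ 25/72 ≈ 0.3472.


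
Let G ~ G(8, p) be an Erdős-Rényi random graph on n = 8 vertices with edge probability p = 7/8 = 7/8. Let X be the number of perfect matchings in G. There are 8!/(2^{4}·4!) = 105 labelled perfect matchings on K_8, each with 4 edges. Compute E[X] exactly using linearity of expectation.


K_8 has 8!/(2^{4}·4!) = 105 labelled perfect matchings.
For each such perfect matching H, let X_H = 1 if all 4 edges of H are present in G. Then P[X_H = 1] = p^{4} = (7/8)^{4} = 2401/4096.
By linearity of expectation: E[X] = Σ_H E[X_H] = 105 · p^{4} = 105 · 2401/4096 = 252105/4096.
Numerically: E[X] ≈ 61.5491.

E[X] = 105 · (7/8)^{4} = 252105/4096 ≈ 61.5491.


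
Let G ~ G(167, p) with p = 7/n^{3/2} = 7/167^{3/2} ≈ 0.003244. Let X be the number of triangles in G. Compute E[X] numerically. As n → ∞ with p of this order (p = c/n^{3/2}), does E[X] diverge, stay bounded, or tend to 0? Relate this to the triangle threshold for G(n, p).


Number of potential triangles: C(167, 3) = 762355.
Each occurs with probability p³ ≈ (0.003244)³ ≈ 3.412479e-08.
By linearity: E[X] = C(167, 3)·p³ ≈ 762355 · 3.412479e-08 ≈ 0.0260.
Since α = 3/2 > 1, p = c/n^{3/2} = o(1/n) is below the triangle threshold p ~ 1/n. Asymptotically E[X] ~ (c³/6)·n^{3(1−α)} = (7³/6)·n^{-1.5} → 0, so by Markov's inequality G has no triangles w.h.p.

E[X] ≈ 0.0260; in regime p = Θ(1/n^{3/2}) E[X] tends to 0 (below the triangle threshold p ~ 1/n).


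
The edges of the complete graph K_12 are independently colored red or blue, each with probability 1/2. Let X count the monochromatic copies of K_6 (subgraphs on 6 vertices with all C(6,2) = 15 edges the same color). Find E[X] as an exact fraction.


Let X = Σ_S X_S over the C(12, 6) = 924 subsets S of size 6, where X_S = 1 if the K_6 on S is monochromatic.
For a fixed S, the K_6 on S has C(6, 2) = 15 edges. P[all 15 edges red] = (1/2)^15, and likewise for blue, so P[monochromatic] = 2·(1/2)^15 = 2^{1 − 15} = 1/16384.
Summing: E[X] = C(12, 6) · 2^{1 − 15} = 924 · 1/16384 = 231/4096.
Numerically: E[X] ≈ 0.056396.

E[X] = C(12,6)·2^(1−C(6,2)) = 231/4096 ≈ 0.056396.


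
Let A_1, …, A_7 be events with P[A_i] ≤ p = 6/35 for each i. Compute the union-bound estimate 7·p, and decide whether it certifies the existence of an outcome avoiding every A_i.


Union bound: P[∪_{i=1}^{7} A_i] ≤ Σ_i P[A_i] ≤ 7·p = 7·(6/35) = 6/5.
Numerically: 6/5 ≈ 1.2000000.
Is 6/5 < 1? NO.
Since the bound 6/5 is ≥ 1, the union bound is uninformative here; it does NOT by itself certify existence.

7·p = 6/5 ≈ 1.2000000; existence NOT certified by the union bound.


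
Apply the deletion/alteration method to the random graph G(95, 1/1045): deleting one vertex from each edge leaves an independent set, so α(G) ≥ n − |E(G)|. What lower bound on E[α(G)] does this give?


E[|E(G)|] = C(95, 2)·p = 4465 · (1/1045) = 47/11.
E[α(G)] ≥ n − E[|E(G)|] = 95 − 47/11 = 998/11.
Numerically: ≈ 90.727273.
(This is only a lower bound; the true E[α(G)] may be larger.)

E[α(G)] ≥ 998/11 ≈ 90.727273.


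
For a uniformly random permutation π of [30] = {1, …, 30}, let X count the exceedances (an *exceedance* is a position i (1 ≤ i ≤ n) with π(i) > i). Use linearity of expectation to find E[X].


Write X = Σ_{i=1}^{30} X_i, where X_i = 1_{π(i) > i}.
For each fixed i, π(i) is uniform over {1, …, 30} (marginal of a uniform permutation), so P[π(i) > i] = (n − i)/n. Summing: Σ_{i=1}^{30} (n − i)/n = (0 + 1 + … + 29)/30 = 30(30 − 1)/(2·30) = (30 − 1)/2.
Hence E[X] = Σ_{i=1}^{30} (30 − i)/30 = 29/2 ≈ 14.5000.

E[X] = 29/2 = 14.5000.


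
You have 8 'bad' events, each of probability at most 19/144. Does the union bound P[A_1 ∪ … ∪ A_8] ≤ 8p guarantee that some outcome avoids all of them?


Union bound: P[∪_{i=1}^{8} A_i] ≤ Σ_i P[A_i] ≤ 8·p = 8·(19/144) = 19/18.
Numerically: 19/18 ≈ 1.0556.
Is 19/18 < 1? NO.
Since the bound 19/18 is ≥ 1, the union bound is uninformative here; it does NOT by itself certify existence.

8·p = 19/18 ≈ 1.0556; existence NOT certified by the union bound.
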